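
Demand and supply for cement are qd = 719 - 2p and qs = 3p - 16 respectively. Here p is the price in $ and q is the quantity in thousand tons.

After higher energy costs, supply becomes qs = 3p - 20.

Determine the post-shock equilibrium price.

Solve the original market: 719 - 2p = 3p - 16, hence p = 147 and q = 425.
The new curves are qd = 719 - 2p (demand) and qs = 3p - 20 (supply).
Clearing the new market: 719 - 2p = 3p - 20, so p = 147.8 and q = 423.4.

147.8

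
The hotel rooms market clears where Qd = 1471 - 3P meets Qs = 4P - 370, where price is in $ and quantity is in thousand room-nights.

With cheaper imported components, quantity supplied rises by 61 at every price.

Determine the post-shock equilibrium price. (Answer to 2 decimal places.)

254.29

Before the shock: 1471 - 3P = 4P - 370 ⇒ 1841 = 7P ⇒ P = 263, Q = 682.
The new curves are Qd = 1471 - 3P (demand) and Qs = 4P - 309 (supply).
Equate the new curves: 1471 - 3P = 4P - 309, giving 1780 = 7P, P = 1780/7 ≈ 254.2857, Q = 4957/7 ≈ 708.1429.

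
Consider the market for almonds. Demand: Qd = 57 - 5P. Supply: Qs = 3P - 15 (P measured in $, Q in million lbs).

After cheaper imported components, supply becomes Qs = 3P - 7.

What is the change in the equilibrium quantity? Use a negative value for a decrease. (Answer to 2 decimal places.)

Initially, 57 - 5P = 3P - 15, so 72 = 8P and P = 9, Q = 12.
With the change applied: demand Qd = 57 - 5P, supply Qs = 3P - 7.
New equilibrium: 57 - 5P = 3P - 7 ⇒ 64 = 8P ⇒ P = 8, Q = 17.
ΔQ = 17 − 12 = +5.00.

+5.00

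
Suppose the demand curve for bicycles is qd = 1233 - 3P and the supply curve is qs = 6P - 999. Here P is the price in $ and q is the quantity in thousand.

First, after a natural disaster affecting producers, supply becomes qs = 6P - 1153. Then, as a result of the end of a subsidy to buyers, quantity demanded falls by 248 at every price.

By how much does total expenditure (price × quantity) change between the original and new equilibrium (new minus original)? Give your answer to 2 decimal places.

Original equilibrium: 1233 - 3P = 6P - 999 gives 2232 = 9P, so P = 248 and q = 489.
The shock moves the curves to qd = 985 - 3P and qs = 6P - 1153.
New equilibrium: 985 - 3P = 6P - 1153 ⇒ 2138 = 9P ⇒ P = 2138/9 ≈ 237.5556, q = 817/3 ≈ 272.3333.
Expenditure moves from 248×489 = 121272 to 237.5556×272.3333 = 64694.2963; change = -56577.70.

-56577.70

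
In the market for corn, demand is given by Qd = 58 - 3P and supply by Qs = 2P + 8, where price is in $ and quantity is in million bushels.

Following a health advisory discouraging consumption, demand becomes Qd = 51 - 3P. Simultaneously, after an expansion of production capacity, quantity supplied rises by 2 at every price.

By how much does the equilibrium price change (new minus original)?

-1.8

Original equilibrium: 58 - 3P = 2P + 8 gives 50 = 5P, so P = 10 and Q = 28.
The shock moves the curves to Qd = 51 - 3P and Qs = 2P + 10.
Clearing the new market: 51 - 3P = 2P + 10, so P = 8.2 and Q = 26.4.
ΔP = 8.2 − 10 = -1.8.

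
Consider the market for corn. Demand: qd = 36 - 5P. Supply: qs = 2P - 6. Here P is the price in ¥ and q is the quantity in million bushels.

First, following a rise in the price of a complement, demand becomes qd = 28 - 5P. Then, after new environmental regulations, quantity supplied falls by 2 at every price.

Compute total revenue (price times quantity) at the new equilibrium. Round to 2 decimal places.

Original equilibrium: 36 - 5P = 2P - 6 gives 42 = 7P, so P = 6 and q = 6.
After the shift, demand is qd = 28 - 5P and supply is qs = 2P - 8.
Clearing the new market: 28 - 5P = 2P - 8, so P = 36/7 ≈ 5.1429 and q = 16/7 ≈ 2.2857.
New expenditure = 5.1429 × 2.2857 = 11.76.

11.76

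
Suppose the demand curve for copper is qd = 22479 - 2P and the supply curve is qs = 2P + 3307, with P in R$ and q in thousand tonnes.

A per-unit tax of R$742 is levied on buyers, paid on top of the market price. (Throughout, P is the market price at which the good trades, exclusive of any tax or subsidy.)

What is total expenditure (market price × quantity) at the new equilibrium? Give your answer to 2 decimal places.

Solve the original market: 22479 - 2P = 2P + 3307, hence P = 4793 and q = 12893.
Since buyers pay the price plus the tax, the effective demand curve becomes qd = 20995 - 2P.
New equilibrium: 20995 - 2P = 2P + 3307 ⇒ 17688 = 4P ⇒ P = 4422, q = 12151.
New expenditure = 4422 × 12151 = 53731722.00.

53731722.00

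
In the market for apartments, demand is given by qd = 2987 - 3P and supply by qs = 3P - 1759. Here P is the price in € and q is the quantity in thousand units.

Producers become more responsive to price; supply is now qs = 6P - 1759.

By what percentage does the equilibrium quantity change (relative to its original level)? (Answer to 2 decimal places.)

Solve the original market: 2987 - 3P = 3P - 1759, hence P = 791 and q = 614.
The shock moves the curves to qd = 2987 - 3P and qs = 6P - 1759.
Setting them equal: 2987 - 3P = 6P - 1759 → 4746 = 9P, so P = 1582/3 ≈ 527.3333 and q = 1405.
%Δq = (1405 − 614) / 614 × 100 = +128.83%.

+128.83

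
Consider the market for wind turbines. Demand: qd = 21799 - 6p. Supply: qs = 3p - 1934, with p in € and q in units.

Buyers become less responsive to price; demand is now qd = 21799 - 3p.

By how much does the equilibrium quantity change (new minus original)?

Before the shock: 21799 - 6p = 3p - 1934 ⇒ 23733 = 9p ⇒ p = 2637, q = 5977.
The shock moves the curves to qd = 21799 - 3p and qs = 3p - 1934.
New equilibrium: 21799 - 3p = 3p - 1934 ⇒ 23733 = 6p ⇒ p = 3955.5, q = 9932.5.
Δq = 9932.5 − 5977 = +3955.5.

+3955.5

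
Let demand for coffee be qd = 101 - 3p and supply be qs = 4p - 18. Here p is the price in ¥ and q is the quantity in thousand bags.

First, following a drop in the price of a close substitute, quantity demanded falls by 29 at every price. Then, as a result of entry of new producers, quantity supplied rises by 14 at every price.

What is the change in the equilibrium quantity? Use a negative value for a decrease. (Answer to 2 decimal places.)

Before the shock: 101 - 3p = 4p - 18 ⇒ 119 = 7p ⇒ p = 17, q = 50.
With the change applied: demand qd = 72 - 3p, supply qs = 4p - 4.
Clearing the new market: 72 - 3p = 4p - 4, so p = 76/7 ≈ 10.8571 and q = 276/7 ≈ 39.4286.
Δq = 39.4286 − 50 = -10.57.

-10.57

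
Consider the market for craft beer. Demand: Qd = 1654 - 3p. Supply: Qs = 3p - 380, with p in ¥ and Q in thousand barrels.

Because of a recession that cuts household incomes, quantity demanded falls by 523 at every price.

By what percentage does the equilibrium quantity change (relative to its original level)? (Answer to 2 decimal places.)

Solve the original market: 1654 - 3p = 3p - 380, hence p = 339 and Q = 637.
The new curves are Qd = 1131 - 3p (demand) and Qs = 3p - 380 (supply).
Setting them equal: 1131 - 3p = 3p - 380 → 1511 = 6p, so p = 1511/6 ≈ 251.8333 and Q = 375.5.
%ΔQ = (375.5 − 637) / 637 × 100 = -41.05%.

-41.05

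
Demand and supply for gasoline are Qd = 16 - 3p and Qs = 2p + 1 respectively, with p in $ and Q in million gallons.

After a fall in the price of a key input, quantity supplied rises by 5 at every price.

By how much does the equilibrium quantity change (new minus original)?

Initially, 16 - 3p = 2p + 1, so 15 = 5p and p = 3, Q = 7.
After the shift, demand is Qd = 16 - 3p and supply is Qs = 2p + 6.
Equate the new curves: 16 - 3p = 2p + 6, giving 10 = 5p, p = 2, Q = 10.
ΔQ = 10 − 7 = +3.

+3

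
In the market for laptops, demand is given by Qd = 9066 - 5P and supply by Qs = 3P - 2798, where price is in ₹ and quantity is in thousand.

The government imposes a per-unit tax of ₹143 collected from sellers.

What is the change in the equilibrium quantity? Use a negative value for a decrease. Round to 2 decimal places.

-268.13

Original equilibrium: 9066 - 5P = 3P - 2798 gives 11864 = 8P, so P = 1483 and Q = 1651.
Since sellers keep the price net of the tax, the effective supply curve becomes Qs = 3P - 3227.
Clearing the new market: 9066 - 5P = 3P - 3227, so P = 1536.625 and Q = 1382.875.
ΔQ = 1382.875 − 1651 = -268.13.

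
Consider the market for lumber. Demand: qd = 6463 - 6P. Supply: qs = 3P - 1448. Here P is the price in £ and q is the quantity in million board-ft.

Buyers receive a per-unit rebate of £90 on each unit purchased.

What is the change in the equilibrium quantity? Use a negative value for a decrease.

Initially, 6463 - 6P = 3P - 1448, so 7911 = 9P and P = 879, q = 1189.
Since buyers' out-of-pocket price is the market price minus the rebate, the effective demand curve becomes qd = 7003 - 6P.
Equate the new curves: 7003 - 6P = 3P - 1448, giving 8451 = 9P, P = 939, q = 1369.
Δq = 1369 − 1189 = +180.

+180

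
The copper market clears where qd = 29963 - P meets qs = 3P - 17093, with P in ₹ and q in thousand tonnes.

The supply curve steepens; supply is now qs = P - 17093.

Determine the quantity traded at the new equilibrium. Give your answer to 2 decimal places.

6435.00

Before the shock: 29963 - P = 3P - 17093 ⇒ 47056 = 4P ⇒ P = 11764, q = 18199.
With the change applied: demand qd = 29963 - P, supply qs = P - 17093.
Equate the new curves: 29963 - P = P - 17093, giving 47056 = 2P, P = 23528, q = 6435.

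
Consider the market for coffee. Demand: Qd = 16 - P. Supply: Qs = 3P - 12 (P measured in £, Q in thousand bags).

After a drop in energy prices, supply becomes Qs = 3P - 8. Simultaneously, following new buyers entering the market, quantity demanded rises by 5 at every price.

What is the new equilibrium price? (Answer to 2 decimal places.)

7.25

Original equilibrium: 16 - P = 3P - 12 gives 28 = 4P, so P = 7 and Q = 9.
After the shift, demand is Qd = 21 - P and supply is Qs = 3P - 8.
Equate the new curves: 21 - P = 3P - 8, giving 29 = 4P, P = 7.25, Q = 13.75.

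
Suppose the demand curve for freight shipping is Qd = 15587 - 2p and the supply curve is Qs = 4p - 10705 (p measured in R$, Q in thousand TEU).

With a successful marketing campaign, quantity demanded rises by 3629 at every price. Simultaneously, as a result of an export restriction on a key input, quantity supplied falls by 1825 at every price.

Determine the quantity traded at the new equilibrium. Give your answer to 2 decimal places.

Before the shock: 15587 - 2p = 4p - 10705 ⇒ 26292 = 6p ⇒ p = 4382, Q = 6823.
The shock moves the curves to Qd = 19216 - 2p and Qs = 4p - 12530.
Clearing the new market: 19216 - 2p = 4p - 12530, so p = 5291 and Q = 8634.

8634.00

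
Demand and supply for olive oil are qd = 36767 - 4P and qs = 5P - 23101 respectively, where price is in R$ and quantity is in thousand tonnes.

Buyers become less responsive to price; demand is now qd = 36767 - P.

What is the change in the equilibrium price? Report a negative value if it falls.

+3326

Original equilibrium: 36767 - 4P = 5P - 23101 gives 59868 = 9P, so P = 6652 and q = 10159.
The shock moves the curves to qd = 36767 - P and qs = 5P - 23101.
Clearing the new market: 36767 - P = 5P - 23101, so P = 9978 and q = 26789.
ΔP = 9978 − 6652 = +3326.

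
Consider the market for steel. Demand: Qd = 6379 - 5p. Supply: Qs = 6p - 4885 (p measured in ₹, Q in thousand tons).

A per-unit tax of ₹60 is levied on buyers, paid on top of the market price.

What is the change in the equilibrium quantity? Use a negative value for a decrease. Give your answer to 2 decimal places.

Original equilibrium: 6379 - 5p = 6p - 4885 gives 11264 = 11p, so p = 1024 and Q = 1259.
Since buyers pay the price plus the tax, the effective demand curve becomes Qd = 6079 - 5p.
New equilibrium: 6079 - 5p = 6p - 4885 ⇒ 10964 = 11p ⇒ p = 10964/11 ≈ 996.7273, Q = 12049/11 ≈ 1095.3636.
ΔQ = 1095.3636 − 1259 = -163.64.

-163.64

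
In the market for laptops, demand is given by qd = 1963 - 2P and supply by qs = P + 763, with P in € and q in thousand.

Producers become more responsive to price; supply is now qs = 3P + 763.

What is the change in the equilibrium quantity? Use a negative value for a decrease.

+320

Initially, 1963 - 2P = P + 763, so 1200 = 3P and P = 400, q = 1163.
With the change applied: demand qd = 1963 - 2P, supply qs = 3P + 763.
Clearing the new market: 1963 - 2P = 3P + 763, so P = 240 and q = 1483.
Δq = 1483 − 1163 = +320.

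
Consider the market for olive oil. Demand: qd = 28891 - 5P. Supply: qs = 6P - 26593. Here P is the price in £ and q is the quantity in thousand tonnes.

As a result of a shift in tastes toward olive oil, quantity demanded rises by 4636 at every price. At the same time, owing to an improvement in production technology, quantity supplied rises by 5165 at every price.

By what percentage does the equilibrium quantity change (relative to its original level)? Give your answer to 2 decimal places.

+132.84

Before the shock: 28891 - 5P = 6P - 26593 ⇒ 55484 = 11P ⇒ P = 5044, q = 3671.
The shock moves the curves to qd = 33527 - 5P and qs = 6P - 21428.
Equate the new curves: 33527 - 5P = 6P - 21428, giving 54955 = 11P, P = 54955/11 ≈ 4995.9091, q = 94022/11 ≈ 8547.4545.
%Δq = (8547.4545 − 3671) / 3671 × 100 = +132.84%.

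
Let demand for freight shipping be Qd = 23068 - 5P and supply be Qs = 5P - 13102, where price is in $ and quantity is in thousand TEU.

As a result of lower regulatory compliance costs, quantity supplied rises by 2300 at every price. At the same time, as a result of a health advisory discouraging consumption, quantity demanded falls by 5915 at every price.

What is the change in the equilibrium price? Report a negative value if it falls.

-821.5

Initially, 23068 - 5P = 5P - 13102, so 36170 = 10P and P = 3617, Q = 4983.
With the change applied: demand Qd = 17153 - 5P, supply Qs = 5P - 10802.
Equate the new curves: 17153 - 5P = 5P - 10802, giving 27955 = 10P, P = 2795.5, Q = 3175.5.
ΔP = 2795.5 − 3617 = -821.5.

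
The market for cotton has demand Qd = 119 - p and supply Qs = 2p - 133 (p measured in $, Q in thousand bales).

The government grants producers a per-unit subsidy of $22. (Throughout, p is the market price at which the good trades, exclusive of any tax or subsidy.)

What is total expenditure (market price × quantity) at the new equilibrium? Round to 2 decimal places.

3443.56

Initially, 119 - p = 2p - 133, so 252 = 3p and p = 84, Q = 35.
Since sellers receive the price plus the subsidy, the effective supply curve becomes Qs = 2p - 89.
Equate the new curves: 119 - p = 2p - 89, giving 208 = 3p, p = 208/3 ≈ 69.3333, Q = 149/3 ≈ 49.6667.
New expenditure = 69.3333 × 49.6667 = 3443.56.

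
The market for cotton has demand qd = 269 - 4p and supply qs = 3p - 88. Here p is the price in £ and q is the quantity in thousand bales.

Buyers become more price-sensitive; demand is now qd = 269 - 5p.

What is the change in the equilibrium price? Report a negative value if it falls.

-6.375

Initially, 269 - 4p = 3p - 88, so 357 = 7p and p = 51, q = 65.
The shock moves the curves to qd = 269 - 5p and qs = 3p - 88.
Clearing the new market: 269 - 5p = 3p - 88, so p = 44.625 and q = 45.875.
Δp = 44.625 − 51 = -6.375.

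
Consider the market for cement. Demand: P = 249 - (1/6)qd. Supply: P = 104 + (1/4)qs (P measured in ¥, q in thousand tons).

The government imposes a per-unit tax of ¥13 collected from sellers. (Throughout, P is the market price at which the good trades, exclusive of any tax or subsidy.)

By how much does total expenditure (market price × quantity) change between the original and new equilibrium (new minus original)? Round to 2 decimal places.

Initially, 1494 - 6P = 4P - 416, so 1910 = 10P and P = 191, q = 348.
Since sellers keep the price net of the tax, the effective supply curve becomes qs = 4P - 468.
Clearing the new market: 1494 - 6P = 4P - 468, so P = 196.2 and q = 316.8.
Expenditure moves from 191×348 = 66468 to 196.2×316.8 = 62156.16; change = -4311.84.

-4311.84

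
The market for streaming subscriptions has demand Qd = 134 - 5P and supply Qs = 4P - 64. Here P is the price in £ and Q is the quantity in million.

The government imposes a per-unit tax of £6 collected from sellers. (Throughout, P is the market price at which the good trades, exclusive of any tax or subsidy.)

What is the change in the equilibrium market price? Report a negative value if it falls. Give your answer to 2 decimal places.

+2.67

Initially, 134 - 5P = 4P - 64, so 198 = 9P and P = 22, Q = 24.
Since sellers keep the price net of the tax, the effective supply curve becomes Qs = 4P - 88.
Setting them equal: 134 - 5P = 4P - 88 → 222 = 9P, so P = 74/3 ≈ 24.6667 and Q = 32/3 ≈ 10.6667.
ΔP = 24.6667 − 22 = +2.67.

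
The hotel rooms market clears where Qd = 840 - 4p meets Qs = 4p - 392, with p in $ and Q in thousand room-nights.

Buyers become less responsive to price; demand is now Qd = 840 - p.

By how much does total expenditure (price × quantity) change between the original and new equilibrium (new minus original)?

Before the shock: 840 - 4p = 4p - 392 ⇒ 1232 = 8p ⇒ p = 154, Q = 224.
The shock moves the curves to Qd = 840 - p and Qs = 4p - 392.
New equilibrium: 840 - p = 4p - 392 ⇒ 1232 = 5p ⇒ p = 246.4, Q = 593.6.
Expenditure moves from 154×224 = 34496 to 246.4×593.6 = 146263.04; change = +111767.04.

+111767.04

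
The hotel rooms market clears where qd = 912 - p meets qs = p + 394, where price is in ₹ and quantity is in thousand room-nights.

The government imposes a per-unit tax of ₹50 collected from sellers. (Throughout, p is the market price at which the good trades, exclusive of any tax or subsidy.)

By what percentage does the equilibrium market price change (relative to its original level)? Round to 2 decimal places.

+9.65

Before the shock: 912 - p = p + 394 ⇒ 518 = 2p ⇒ p = 259, q = 653.
Since sellers keep the price net of the tax, the effective supply curve becomes qs = p + 344.
Setting them equal: 912 - p = p + 344 → 568 = 2p, so p = 284 and q = 628.
%Δp = (284 − 259) / 259 × 100 = +9.65%.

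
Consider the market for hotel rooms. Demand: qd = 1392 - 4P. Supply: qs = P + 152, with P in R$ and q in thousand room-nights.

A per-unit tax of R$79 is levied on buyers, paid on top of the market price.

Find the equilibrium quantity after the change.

Initially, 1392 - 4P = P + 152, so 1240 = 5P and P = 248, q = 400.
Since buyers pay the price plus the tax, the effective demand curve becomes qd = 1076 - 4P.
Clearing the new market: 1076 - 4P = P + 152, so P = 184.8 and q = 336.8.

336.8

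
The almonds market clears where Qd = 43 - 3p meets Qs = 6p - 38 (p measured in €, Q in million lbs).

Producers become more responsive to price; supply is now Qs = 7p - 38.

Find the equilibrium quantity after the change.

Initially, 43 - 3p = 6p - 38, so 81 = 9p and p = 9, Q = 16.
With the change applied: demand Qd = 43 - 3p, supply Qs = 7p - 38.
Equate the new curves: 43 - 3p = 7p - 38, giving 81 = 10p, p = 8.1, Q = 18.7.

18.7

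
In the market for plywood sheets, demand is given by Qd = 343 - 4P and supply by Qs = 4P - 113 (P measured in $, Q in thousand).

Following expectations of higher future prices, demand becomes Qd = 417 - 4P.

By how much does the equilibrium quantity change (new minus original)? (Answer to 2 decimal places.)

Initially, 343 - 4P = 4P - 113, so 456 = 8P and P = 57, Q = 115.
The new curves are Qd = 417 - 4P (demand) and Qs = 4P - 113 (supply).
Setting them equal: 417 - 4P = 4P - 113 → 530 = 8P, so P = 66.25 and Q = 152.
ΔQ = 152 − 115 = +37.00.

+37.00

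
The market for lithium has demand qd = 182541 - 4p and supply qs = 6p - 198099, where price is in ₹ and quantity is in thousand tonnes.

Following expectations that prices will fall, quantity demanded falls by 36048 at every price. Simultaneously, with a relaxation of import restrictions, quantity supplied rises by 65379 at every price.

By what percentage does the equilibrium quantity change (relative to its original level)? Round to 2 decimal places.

+14.93

Original equilibrium: 182541 - 4p = 6p - 198099 gives 380640 = 10p, so p = 38064 and q = 30285.
With the change applied: demand qd = 146493 - 4p, supply qs = 6p - 132720.
Equate the new curves: 146493 - 4p = 6p - 132720, giving 279213 = 10p, p = 27921.3, q = 34807.8.
%Δq = (34807.8 − 30285) / 30285 × 100 = +14.93%.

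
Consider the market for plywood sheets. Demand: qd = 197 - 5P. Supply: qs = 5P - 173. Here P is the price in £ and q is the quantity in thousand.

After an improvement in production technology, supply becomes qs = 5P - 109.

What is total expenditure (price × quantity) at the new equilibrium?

1346.4

Solve the original market: 197 - 5P = 5P - 173, hence P = 37 and q = 12.
With the change applied: demand qd = 197 - 5P, supply qs = 5P - 109.
Setting them equal: 197 - 5P = 5P - 109 → 306 = 10P, so P = 30.6 and q = 44.
New expenditure = 30.6 × 44 = 1346.4.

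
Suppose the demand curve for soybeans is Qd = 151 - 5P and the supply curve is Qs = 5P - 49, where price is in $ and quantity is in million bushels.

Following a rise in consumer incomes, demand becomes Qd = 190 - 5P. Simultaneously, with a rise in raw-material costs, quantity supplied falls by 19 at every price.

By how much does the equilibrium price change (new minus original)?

+5.8

Original equilibrium: 151 - 5P = 5P - 49 gives 200 = 10P, so P = 20 and Q = 51.
After the shift, demand is Qd = 190 - 5P and supply is Qs = 5P - 68.
Clearing the new market: 190 - 5P = 5P - 68, so P = 25.8 and Q = 61.
ΔP = 25.8 − 20 = +5.8.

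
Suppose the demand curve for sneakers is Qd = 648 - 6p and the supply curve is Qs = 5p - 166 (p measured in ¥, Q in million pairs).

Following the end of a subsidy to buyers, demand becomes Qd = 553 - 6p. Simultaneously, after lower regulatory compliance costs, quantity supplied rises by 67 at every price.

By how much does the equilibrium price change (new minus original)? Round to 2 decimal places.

-14.73

Solve the original market: 648 - 6p = 5p - 166, hence p = 74 and Q = 204.
The shock moves the curves to Qd = 553 - 6p and Qs = 5p - 99.
Setting them equal: 553 - 6p = 5p - 99 → 652 = 11p, so p = 652/11 ≈ 59.2727 and Q = 2171/11 ≈ 197.3636.
Δp = 59.2727 − 74 = -14.73.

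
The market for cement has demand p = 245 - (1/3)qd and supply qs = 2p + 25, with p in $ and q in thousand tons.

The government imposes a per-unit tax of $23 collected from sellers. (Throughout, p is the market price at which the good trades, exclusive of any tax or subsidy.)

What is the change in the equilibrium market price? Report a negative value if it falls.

+9.2

Original equilibrium: 735 - 3p = 2p + 25 gives 710 = 5p, so p = 142 and q = 309.
Since sellers keep the price net of the tax, the effective supply curve becomes qs = 2p - 21.
Clearing the new market: 735 - 3p = 2p - 21, so p = 151.2 and q = 281.4.
Δp = 151.2 − 142 = +9.2.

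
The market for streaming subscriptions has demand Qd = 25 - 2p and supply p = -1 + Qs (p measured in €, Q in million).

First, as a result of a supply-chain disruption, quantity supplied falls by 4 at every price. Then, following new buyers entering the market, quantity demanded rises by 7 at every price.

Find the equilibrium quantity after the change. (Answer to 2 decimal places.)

8.67

Solve the original market: 25 - 2p = p + 1, hence p = 8 and Q = 9.
After the shift, demand is Qd = 32 - 2p and supply is Qs = p - 3.
New equilibrium: 32 - 2p = p - 3 ⇒ 35 = 3p ⇒ p = 35/3 ≈ 11.6667, Q = 26/3 ≈ 8.6667.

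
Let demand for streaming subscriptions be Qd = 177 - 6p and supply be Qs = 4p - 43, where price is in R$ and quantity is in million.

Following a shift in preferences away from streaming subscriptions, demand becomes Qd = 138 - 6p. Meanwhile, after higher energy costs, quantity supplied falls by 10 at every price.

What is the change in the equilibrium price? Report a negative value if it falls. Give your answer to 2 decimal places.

Original equilibrium: 177 - 6p = 4p - 43 gives 220 = 10p, so p = 22 and Q = 45.
The new curves are Qd = 138 - 6p (demand) and Qs = 4p - 53 (supply).
Equate the new curves: 138 - 6p = 4p - 53, giving 191 = 10p, p = 19.1, Q = 23.4.
Δp = 19.1 − 22 = -2.90.

-2.90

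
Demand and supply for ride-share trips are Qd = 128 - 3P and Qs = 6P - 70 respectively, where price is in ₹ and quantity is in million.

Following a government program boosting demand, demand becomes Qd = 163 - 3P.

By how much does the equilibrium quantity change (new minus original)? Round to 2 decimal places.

+23.33

Before the shock: 128 - 3P = 6P - 70 ⇒ 198 = 9P ⇒ P = 22, Q = 62.
After the shift, demand is Qd = 163 - 3P and supply is Qs = 6P - 70.
Clearing the new market: 163 - 3P = 6P - 70, so P = 233/9 ≈ 25.8889 and Q = 256/3 ≈ 85.3333.
ΔQ = 85.3333 − 62 = +23.33.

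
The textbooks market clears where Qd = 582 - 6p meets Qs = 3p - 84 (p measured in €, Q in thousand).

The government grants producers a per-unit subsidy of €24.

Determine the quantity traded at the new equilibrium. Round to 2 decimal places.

186.00

Initially, 582 - 6p = 3p - 84, so 666 = 9p and p = 74, Q = 138.
Since sellers receive the price plus the subsidy, the effective supply curve becomes Qs = 3p - 12.
Equate the new curves: 582 - 6p = 3p - 12, giving 594 = 9p, p = 66, Q = 186.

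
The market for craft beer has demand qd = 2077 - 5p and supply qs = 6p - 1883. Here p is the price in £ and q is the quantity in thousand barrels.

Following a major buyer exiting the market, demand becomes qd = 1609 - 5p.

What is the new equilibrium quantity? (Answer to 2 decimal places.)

21.73

Original equilibrium: 2077 - 5p = 6p - 1883 gives 3960 = 11p, so p = 360 and q = 277.
The new curves are qd = 1609 - 5p (demand) and qs = 6p - 1883 (supply).
New equilibrium: 1609 - 5p = 6p - 1883 ⇒ 3492 = 11p ⇒ p = 3492/11 ≈ 317.4545, q = 239/11 ≈ 21.7273.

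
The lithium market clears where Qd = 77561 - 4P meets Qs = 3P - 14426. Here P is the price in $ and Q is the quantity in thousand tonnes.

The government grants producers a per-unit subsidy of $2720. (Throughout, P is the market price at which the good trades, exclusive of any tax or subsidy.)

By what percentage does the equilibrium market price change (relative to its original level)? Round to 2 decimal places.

-8.87

Solve the original market: 77561 - 4P = 3P - 14426, hence P = 13141 and Q = 24997.
Since sellers receive the price plus the subsidy, the effective supply curve becomes Qs = 3P - 6266.
Clearing the new market: 77561 - 4P = 3P - 6266, so P = 83827/7 ≈ 11975.2857 and Q = 207619/7 ≈ 29659.8571.
%ΔP = (11975.2857 − 13141) / 13141 × 100 = -8.87%.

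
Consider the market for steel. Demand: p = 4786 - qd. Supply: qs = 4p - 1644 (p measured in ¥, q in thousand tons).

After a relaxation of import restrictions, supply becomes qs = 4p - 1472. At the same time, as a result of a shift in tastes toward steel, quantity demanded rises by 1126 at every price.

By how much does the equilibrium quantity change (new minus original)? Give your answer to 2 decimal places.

Before the shock: 4786 - p = 4p - 1644 ⇒ 6430 = 5p ⇒ p = 1286, q = 3500.
With the change applied: demand qd = 5912 - p, supply qs = 4p - 1472.
New equilibrium: 5912 - p = 4p - 1472 ⇒ 7384 = 5p ⇒ p = 1476.8, q = 4435.2.
Δq = 4435.2 − 3500 = +935.20.

+935.20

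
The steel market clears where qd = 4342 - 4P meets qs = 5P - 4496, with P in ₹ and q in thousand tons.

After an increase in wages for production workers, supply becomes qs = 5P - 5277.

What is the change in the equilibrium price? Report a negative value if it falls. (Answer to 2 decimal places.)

+86.78

Original equilibrium: 4342 - 4P = 5P - 4496 gives 8838 = 9P, so P = 982 and q = 414.
The new curves are qd = 4342 - 4P (demand) and qs = 5P - 5277 (supply).
Setting them equal: 4342 - 4P = 5P - 5277 → 9619 = 9P, so P = 9619/9 ≈ 1068.7778 and q = 602/9 ≈ 66.8889.
ΔP = 1068.7778 − 982 = +86.78.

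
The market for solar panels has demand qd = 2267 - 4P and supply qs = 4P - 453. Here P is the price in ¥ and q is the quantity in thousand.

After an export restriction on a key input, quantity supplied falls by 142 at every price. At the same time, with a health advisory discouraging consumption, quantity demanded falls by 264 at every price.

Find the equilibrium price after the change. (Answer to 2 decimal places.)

Original equilibrium: 2267 - 4P = 4P - 453 gives 2720 = 8P, so P = 340 and q = 907.
With the change applied: demand qd = 2003 - 4P, supply qs = 4P - 595.
Equate the new curves: 2003 - 4P = 4P - 595, giving 2598 = 8P, P = 324.75, q = 704.

324.75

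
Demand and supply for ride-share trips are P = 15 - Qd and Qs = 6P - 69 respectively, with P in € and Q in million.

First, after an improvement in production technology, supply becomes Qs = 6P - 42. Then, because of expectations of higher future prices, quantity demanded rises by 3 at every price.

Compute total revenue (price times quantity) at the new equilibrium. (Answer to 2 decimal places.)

Original equilibrium: 15 - P = 6P - 69 gives 84 = 7P, so P = 12 and Q = 3.
The shock moves the curves to Qd = 18 - P and Qs = 6P - 42.
Clearing the new market: 18 - P = 6P - 42, so P = 60/7 ≈ 8.5714 and Q = 66/7 ≈ 9.4286.
New expenditure = 8.5714 × 9.4286 = 80.82.

80.82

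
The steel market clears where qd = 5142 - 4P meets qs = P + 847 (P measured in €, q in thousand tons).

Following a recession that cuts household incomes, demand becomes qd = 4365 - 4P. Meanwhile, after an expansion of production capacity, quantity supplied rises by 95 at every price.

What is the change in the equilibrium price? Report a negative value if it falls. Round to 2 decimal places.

Original equilibrium: 5142 - 4P = P + 847 gives 4295 = 5P, so P = 859 and q = 1706.
The shock moves the curves to qd = 4365 - 4P and qs = P + 942.
Equate the new curves: 4365 - 4P = P + 942, giving 3423 = 5P, P = 684.6, q = 1626.6.
ΔP = 684.6 − 859 = -174.40.

-174.40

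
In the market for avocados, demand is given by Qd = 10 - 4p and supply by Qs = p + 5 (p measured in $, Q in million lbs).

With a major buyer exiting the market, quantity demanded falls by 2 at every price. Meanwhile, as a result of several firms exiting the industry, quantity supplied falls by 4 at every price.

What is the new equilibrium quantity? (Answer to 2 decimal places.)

Original equilibrium: 10 - 4p = p + 5 gives 5 = 5p, so p = 1 and Q = 6.
With the change applied: demand Qd = 8 - 4p, supply Qs = p + 1.
New equilibrium: 8 - 4p = p + 1 ⇒ 7 = 5p ⇒ p = 1.4, Q = 2.4.

2.40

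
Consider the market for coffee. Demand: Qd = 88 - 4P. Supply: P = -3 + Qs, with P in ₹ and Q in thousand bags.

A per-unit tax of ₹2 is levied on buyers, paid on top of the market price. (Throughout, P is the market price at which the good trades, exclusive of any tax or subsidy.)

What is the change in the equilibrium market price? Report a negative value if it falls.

Original equilibrium: 88 - 4P = P + 3 gives 85 = 5P, so P = 17 and Q = 20.
Since buyers pay the price plus the tax, the effective demand curve becomes Qd = 80 - 4P.
Equate the new curves: 80 - 4P = P + 3, giving 77 = 5P, P = 15.4, Q = 18.4.
ΔP = 15.4 − 17 = -1.6.

-1.6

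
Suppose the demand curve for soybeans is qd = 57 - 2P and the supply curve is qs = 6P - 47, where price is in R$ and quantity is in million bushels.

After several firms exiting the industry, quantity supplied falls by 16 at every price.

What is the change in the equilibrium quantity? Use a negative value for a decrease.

-4

Initially, 57 - 2P = 6P - 47, so 104 = 8P and P = 13, q = 31.
The new curves are qd = 57 - 2P (demand) and qs = 6P - 63 (supply).
Setting them equal: 57 - 2P = 6P - 63 → 120 = 8P, so P = 15 and q = 27.
Δq = 27 − 31 = -4.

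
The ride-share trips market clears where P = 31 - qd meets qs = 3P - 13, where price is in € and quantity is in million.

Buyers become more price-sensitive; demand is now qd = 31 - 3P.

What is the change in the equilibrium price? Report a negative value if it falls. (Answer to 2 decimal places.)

Before the shock: 31 - P = 3P - 13 ⇒ 44 = 4P ⇒ P = 11, q = 20.
With the change applied: demand qd = 31 - 3P, supply qs = 3P - 13.
New equilibrium: 31 - 3P = 3P - 13 ⇒ 44 = 6P ⇒ P = 22/3 ≈ 7.3333, q = 9.
ΔP = 7.3333 − 11 = -3.67.

-3.67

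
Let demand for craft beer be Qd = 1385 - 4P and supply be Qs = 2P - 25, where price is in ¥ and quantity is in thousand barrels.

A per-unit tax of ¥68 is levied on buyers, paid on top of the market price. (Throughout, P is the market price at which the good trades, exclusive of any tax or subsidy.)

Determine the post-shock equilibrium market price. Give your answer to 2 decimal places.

Before the shock: 1385 - 4P = 2P - 25 ⇒ 1410 = 6P ⇒ P = 235, Q = 445.
Since buyers pay the price plus the tax, the effective demand curve becomes Qd = 1113 - 4P.
New equilibrium: 1113 - 4P = 2P - 25 ⇒ 1138 = 6P ⇒ P = 569/3 ≈ 189.6667, Q = 1063/3 ≈ 354.3333.

189.67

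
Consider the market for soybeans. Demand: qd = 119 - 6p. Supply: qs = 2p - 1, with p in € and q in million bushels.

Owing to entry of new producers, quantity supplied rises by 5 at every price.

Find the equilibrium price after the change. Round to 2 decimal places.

14.38

Before the shock: 119 - 6p = 2p - 1 ⇒ 120 = 8p ⇒ p = 15, q = 29.
After the shift, demand is qd = 119 - 6p and supply is qs = 2p + 4.
Clearing the new market: 119 - 6p = 2p + 4, so p = 14.375 and q = 32.75.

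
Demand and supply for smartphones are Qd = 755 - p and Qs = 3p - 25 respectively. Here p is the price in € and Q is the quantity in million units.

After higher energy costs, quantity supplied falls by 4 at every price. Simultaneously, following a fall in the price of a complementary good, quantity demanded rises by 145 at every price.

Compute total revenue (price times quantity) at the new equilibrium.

Original equilibrium: 755 - p = 3p - 25 gives 780 = 4p, so p = 195 and Q = 560.
The shock moves the curves to Qd = 900 - p and Qs = 3p - 29.
Setting them equal: 900 - p = 3p - 29 → 929 = 4p, so p = 232.25 and Q = 667.75.
New expenditure = 232.25 × 667.75 = 155084.9375.

155084.9375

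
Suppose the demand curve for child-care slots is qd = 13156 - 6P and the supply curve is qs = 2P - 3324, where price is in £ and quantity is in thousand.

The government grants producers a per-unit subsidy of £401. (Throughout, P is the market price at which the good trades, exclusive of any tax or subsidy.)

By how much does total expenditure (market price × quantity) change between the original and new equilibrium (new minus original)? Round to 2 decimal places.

+1098990.63

Original equilibrium: 13156 - 6P = 2P - 3324 gives 16480 = 8P, so P = 2060 and q = 796.
Since sellers receive the price plus the subsidy, the effective supply curve becomes qs = 2P - 2522.
New equilibrium: 13156 - 6P = 2P - 2522 ⇒ 15678 = 8P ⇒ P = 1959.75, q = 1397.5.
Expenditure moves from 2060×796 = 1639760 to 1959.75×1397.5 = 2738750.625; change = +1098990.63.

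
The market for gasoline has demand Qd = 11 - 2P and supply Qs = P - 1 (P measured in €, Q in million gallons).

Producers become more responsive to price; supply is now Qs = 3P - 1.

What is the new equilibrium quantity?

Original equilibrium: 11 - 2P = P - 1 gives 12 = 3P, so P = 4 and Q = 3.
With the change applied: demand Qd = 11 - 2P, supply Qs = 3P - 1.
Equate the new curves: 11 - 2P = 3P - 1, giving 12 = 5P, P = 2.4, Q = 6.2.

6.2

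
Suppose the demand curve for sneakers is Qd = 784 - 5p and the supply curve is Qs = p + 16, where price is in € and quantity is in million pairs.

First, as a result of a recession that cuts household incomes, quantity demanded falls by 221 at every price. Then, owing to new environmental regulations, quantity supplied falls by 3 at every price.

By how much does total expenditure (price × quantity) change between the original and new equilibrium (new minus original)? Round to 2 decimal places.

-8837.56

Solve the original market: 784 - 5p = p + 16, hence p = 128 and Q = 144.
With the change applied: demand Qd = 563 - 5p, supply Qs = p + 13.
New equilibrium: 563 - 5p = p + 13 ⇒ 550 = 6p ⇒ p = 275/3 ≈ 91.6667, Q = 314/3 ≈ 104.6667.
Expenditure moves from 128×144 = 18432 to 91.6667×104.6667 = 9594.4444; change = -8837.56.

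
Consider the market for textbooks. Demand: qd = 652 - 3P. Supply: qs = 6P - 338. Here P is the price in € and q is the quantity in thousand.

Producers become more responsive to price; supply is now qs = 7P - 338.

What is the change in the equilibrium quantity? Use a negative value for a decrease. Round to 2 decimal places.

Before the shock: 652 - 3P = 6P - 338 ⇒ 990 = 9P ⇒ P = 110, q = 322.
With the change applied: demand qd = 652 - 3P, supply qs = 7P - 338.
Clearing the new market: 652 - 3P = 7P - 338, so P = 99 and q = 355.
Δq = 355 − 322 = +33.00.

+33.00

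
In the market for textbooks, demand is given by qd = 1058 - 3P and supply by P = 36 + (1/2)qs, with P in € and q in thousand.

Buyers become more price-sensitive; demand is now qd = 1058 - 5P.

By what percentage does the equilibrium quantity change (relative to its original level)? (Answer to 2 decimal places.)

-33.98

Original equilibrium: 1058 - 3P = 2P - 72 gives 1130 = 5P, so P = 226 and q = 380.
The new curves are qd = 1058 - 5P (demand) and qs = 2P - 72 (supply).
Equate the new curves: 1058 - 5P = 2P - 72, giving 1130 = 7P, P = 1130/7 ≈ 161.4286, q = 1756/7 ≈ 250.8571.
%Δq = (250.8571 − 380) / 380 × 100 = -33.98%.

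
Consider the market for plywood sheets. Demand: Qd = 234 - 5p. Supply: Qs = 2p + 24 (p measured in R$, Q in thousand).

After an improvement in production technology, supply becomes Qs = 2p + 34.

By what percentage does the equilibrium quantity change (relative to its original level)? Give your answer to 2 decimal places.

Before the shock: 234 - 5p = 2p + 24 ⇒ 210 = 7p ⇒ p = 30, Q = 84.
The new curves are Qd = 234 - 5p (demand) and Qs = 2p + 34 (supply).
New equilibrium: 234 - 5p = 2p + 34 ⇒ 200 = 7p ⇒ p = 200/7 ≈ 28.5714, Q = 638/7 ≈ 91.1429.
%ΔQ = (91.1429 − 84) / 84 × 100 = +8.50%.

+8.50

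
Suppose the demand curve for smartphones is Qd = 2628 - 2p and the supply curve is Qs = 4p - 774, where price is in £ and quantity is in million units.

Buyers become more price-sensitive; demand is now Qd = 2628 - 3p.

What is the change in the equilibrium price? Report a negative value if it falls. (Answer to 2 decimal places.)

Original equilibrium: 2628 - 2p = 4p - 774 gives 3402 = 6p, so p = 567 and Q = 1494.
After the shift, demand is Qd = 2628 - 3p and supply is Qs = 4p - 774.
New equilibrium: 2628 - 3p = 4p - 774 ⇒ 3402 = 7p ⇒ p = 486, Q = 1170.
Δp = 486 − 567 = -81.00.

-81.00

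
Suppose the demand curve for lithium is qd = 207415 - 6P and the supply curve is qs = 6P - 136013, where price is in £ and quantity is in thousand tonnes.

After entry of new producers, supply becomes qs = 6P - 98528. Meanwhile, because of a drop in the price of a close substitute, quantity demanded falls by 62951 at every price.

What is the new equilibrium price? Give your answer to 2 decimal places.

20249.33

Original equilibrium: 207415 - 6P = 6P - 136013 gives 343428 = 12P, so P = 28619 and q = 35701.
With the change applied: demand qd = 144464 - 6P, supply qs = 6P - 98528.
Setting them equal: 144464 - 6P = 6P - 98528 → 242992 = 12P, so P = 60748/3 ≈ 20249.3333 and q = 22968.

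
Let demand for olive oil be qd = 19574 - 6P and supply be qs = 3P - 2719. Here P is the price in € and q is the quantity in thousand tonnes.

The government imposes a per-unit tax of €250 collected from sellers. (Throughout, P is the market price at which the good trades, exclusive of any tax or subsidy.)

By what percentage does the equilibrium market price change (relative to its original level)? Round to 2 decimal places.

+3.36

Original equilibrium: 19574 - 6P = 3P - 2719 gives 22293 = 9P, so P = 2477 and q = 4712.
Since sellers keep the price net of the tax, the effective supply curve becomes qs = 3P - 3469.
Clearing the new market: 19574 - 6P = 3P - 3469, so P = 7681/3 ≈ 2560.3333 and q = 4212.
%ΔP = (2560.3333 − 2477) / 2477 × 100 = +3.36%.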